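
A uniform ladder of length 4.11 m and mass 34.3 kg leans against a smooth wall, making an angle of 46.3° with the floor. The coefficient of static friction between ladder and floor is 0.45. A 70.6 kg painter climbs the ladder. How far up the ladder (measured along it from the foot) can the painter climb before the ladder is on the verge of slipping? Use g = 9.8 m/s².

Taking torques about the foot of the ladder:
Ladder weight 34.3×9.8 = 336.1 N acts at 2.055 m along the ladder; its horizontal arm is 2.055·cos46.3° = 1.42 m → τ = 477.3 N·m clockwise.
Painter weight 70.6×9.8 = 691.9 N at distance d → arm d·cos46.3° → τ = 691.9·d·0.6909 clockwise.
Wall normal N at the top has arm L sinθ = 2.971 m counterclockwise, so Στ = 0 gives N·2.971 = 477.3 + 478·d.
ΣFy = 0 ⇒ N_floor = 1028 N, so the maximum friction is μ_s·N_floor = 0.45×1028 = 462.6 N. ΣFx = 0 ⇒ N_wall = f, so at the slipping point N = 462.6 N.
Substituting: 462.6×2.971 = 477.3 + 478·d ⇒ d = (1374 − 477.3) / 478 = 1.88 m.

d ≈ 1.88 m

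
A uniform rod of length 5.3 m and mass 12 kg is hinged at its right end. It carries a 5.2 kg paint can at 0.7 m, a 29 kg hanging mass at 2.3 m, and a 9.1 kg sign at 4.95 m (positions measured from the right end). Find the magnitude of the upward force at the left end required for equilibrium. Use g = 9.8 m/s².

Taking torques about the right end:
Beam weight: 12 × 9.8 = 117.6 N down at 2.65 m → arm 2.65 m, τ = 117.6 × 2.65 = 311.6 N·m counterclockwise.
Paint can: 5.2 × 9.8 = 50.96 N down at 0.7 m → arm 0.7 m, τ = 50.96 × 0.7 = 35.67 N·m counterclockwise.
Hanging mass: 29 × 9.8 = 284.2 N down at 2.3 m → arm 2.3 m, τ = 284.2 × 2.3 = 653.7 N·m counterclockwise.
Sign: 9.1 × 9.8 = 89.18 N down at 4.95 m → arm 4.95 m, τ = 89.18 × 4.95 = 441.4 N·m counterclockwise.
Net moment of the loads = 1442 N·m counterclockwise.
The upward force F acts at the left end, arm 5.3 m, giving F × 5.3 clockwise.
Στ = 0 ⇒ F × 5.3 = 1442 ⇒ F = 1442 / 5.3 = 272 N.

F ≈ 272 N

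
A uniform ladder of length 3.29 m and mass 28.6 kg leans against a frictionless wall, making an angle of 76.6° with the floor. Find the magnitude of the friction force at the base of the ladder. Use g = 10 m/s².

f ≈ 34.1 N

Take moments about the foot of the ladder.
Ladder weight 28.6×10 = 286 N acts at 1.645 m along the ladder; its horizontal arm is 1.645·cos76.6° = 0.3812 m → τ = 109 N·m clockwise.
Wall normal N acts horizontally at the top; its moment arm is the height L sinθ = 3.29·sin76.6° = 3.2 m, counterclockwise.
For rotational equilibrium, N × 3.2 = 109, so N = 34.1 N.
ΣFx = 0: friction at the foot balances the wall's push, so f = N_wall = 34.1 N.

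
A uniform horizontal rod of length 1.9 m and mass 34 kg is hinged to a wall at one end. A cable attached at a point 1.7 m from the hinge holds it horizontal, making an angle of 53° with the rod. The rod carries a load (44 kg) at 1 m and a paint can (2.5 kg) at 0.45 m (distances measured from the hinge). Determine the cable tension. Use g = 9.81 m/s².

Taking torques about the hinge:
Beam weight: 34 × 9.81 = 333.5 N down at 0.95 m → arm 0.95 m, τ = 333.5 × 0.95 = 316.8 N·m clockwise.
Load: 44 × 9.81 = 431.6 N down at 1 m → arm 1 m, τ = 431.6 × 1 = 431.6 N·m clockwise.
Paint can: 2.5 × 9.81 = 24.53 N down at 0.45 m → arm 0.45 m, τ = 24.53 × 0.45 = 11.04 N·m clockwise.
Total clockwise load moment = 759.4 N·m.
The cable tension T acts at 1.7 m; only its component perpendicular to the rod, T sinθ, produces torque. sin 53° = 0.7986.
Στ = 0 ⇒ T × 1.7 × 0.7986 = 759.4 ⇒ T = 759.4 / 1.358 = 559 N.

T ≈ 559 N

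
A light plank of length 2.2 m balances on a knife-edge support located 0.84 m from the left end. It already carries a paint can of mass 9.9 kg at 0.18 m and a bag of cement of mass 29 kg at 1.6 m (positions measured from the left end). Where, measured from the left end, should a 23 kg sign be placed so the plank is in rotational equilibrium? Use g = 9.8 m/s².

x ≈ 0.166 m from the left end

Take moments about the knife-edge support (at 0.84 m from the left end).
Paint can: 9.9 × 9.8 = 97.02 N down at 0.18 m → arm 0.66 m, τ = 97.02 × 0.66 = 64.03 N·m counterclockwise.
Bag of cement: 29 × 9.8 = 284.2 N down at 1.6 m → arm 0.76 m, τ = 284.2 × 0.76 = 216 N·m clockwise.
Net moment of existing loads = 152 N·m clockwise.
The sign weighs 23 × 9.8 = 225.4 N and must supply an equal counterclockwise moment, so its lever arm about the knife-edge support is 152 / 225.4 = 0.674 m.
That puts it at 0.84 − 0.674 = 0.166 m from the left end.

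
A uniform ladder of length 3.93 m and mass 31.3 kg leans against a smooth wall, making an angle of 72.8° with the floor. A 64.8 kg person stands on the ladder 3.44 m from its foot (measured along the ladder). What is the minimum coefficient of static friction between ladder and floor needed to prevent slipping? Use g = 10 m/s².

Taking torques about the foot of the ladder:
Ladder weight 31.3×10 = 313 N acts at 1.965 m along the ladder; its horizontal arm is 1.965·cos72.8° = 0.5811 m → τ = 181.9 N·m clockwise.
Person: 64.8×10 = 648 N at 3.44 m → arm 1.017 m → τ = 659 N·m clockwise.
Wall normal N acts horizontally at the top; its moment arm is the height L sinθ = 3.93·sin72.8° = 3.754 m, counterclockwise.
For rotational equilibrium, N × 3.754 = 840.9, so N = 224 N.
ΣFx = 0 ⇒ f = N_wall = 224 N. ΣFy = 0 ⇒ N_floor = 961 N.
μ_min = f / N_floor = 224 / 961 = 0.233.

μ_min ≈ 0.233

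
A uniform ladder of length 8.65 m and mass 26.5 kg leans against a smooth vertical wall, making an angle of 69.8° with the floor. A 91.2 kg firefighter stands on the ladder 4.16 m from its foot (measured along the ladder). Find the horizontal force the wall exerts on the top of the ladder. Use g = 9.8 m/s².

N_wall ≈ 206 N

Choose the foot of the ladder as the axis so the floor normal and friction both act there and drop out.
Ladder weight 26.5×9.8 = 259.7 N acts at 4.325 m along the ladder; its horizontal arm is 4.325·cos69.8° = 1.493 m → τ = 387.7 N·m clockwise.
Firefighter: 91.2×9.8 = 893.8 N at 4.16 m → arm 1.436 m → τ = 1283 N·m clockwise.
Wall normal N acts horizontally at the top; its moment arm is the height L sinθ = 8.65·sin69.8° = 8.118 m, counterclockwise.
Setting net torque to zero: N × 8.118 = 1671 → N = 206 N.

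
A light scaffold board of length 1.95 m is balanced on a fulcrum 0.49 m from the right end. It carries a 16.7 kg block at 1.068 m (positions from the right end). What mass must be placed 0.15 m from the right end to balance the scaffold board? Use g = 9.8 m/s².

m ≈ 28.4 kg

Choose the fulcrum (at 0.49 m from the right end) as the axis so the support reaction has zero arm there.
Block: 16.7 × 9.8 = 163.7 N down at 1.068 m → arm 0.578 m, τ = 163.7 × 0.578 = 94.62 N·m counterclockwise.
Net moment of known loads = 94.62 N·m counterclockwise.
An unknown mass m at 0.15 m has arm 0.34 m; its moment is m·g·0.34 clockwise.
Στ = 0 ⇒ m × 9.8 × 0.34 = 94.62 ⇒ m = 94.62 / (9.8 × 0.34) = 28.4 kg.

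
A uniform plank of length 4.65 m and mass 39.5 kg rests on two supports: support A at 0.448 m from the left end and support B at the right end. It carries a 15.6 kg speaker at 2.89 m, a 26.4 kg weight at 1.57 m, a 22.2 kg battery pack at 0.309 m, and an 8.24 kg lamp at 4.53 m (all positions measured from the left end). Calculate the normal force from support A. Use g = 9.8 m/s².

Sum moments about support B (its reaction then has zero moment arm).
Beam weight: 39.5 × 9.8 = 387.1 N down at 2.325 m → arm 2.325 m, τ = 387.1 × 2.325 = 900 N·m counterclockwise.
Speaker: 15.6 × 9.8 = 152.9 N down at 2.89 m → arm 1.76 m, τ = 152.9 × 1.76 = 269.1 N·m counterclockwise.
Weight: 26.4 × 9.8 = 258.7 N down at 1.57 m → arm 3.08 m, τ = 258.7 × 3.08 = 796.8 N·m counterclockwise.
Battery pack: 22.2 × 9.8 = 217.6 N down at 0.309 m → arm 4.341 m, τ = 217.6 × 4.341 = 944.6 N·m counterclockwise.
Lamp: 8.24 × 9.8 = 80.75 N down at 4.53 m → arm 0.12 m, τ = 80.75 × 0.12 = 9.69 N·m counterclockwise.
Net load moment about support B = 2920 N·m counterclockwise.
Reaction R at support A is upward at 0.448 m, arm 4.202 m → moment R × 4.202 clockwise.
Setting net torque to zero: R × 4.202 = 2920 → R = 695 N.

R_A ≈ 695 N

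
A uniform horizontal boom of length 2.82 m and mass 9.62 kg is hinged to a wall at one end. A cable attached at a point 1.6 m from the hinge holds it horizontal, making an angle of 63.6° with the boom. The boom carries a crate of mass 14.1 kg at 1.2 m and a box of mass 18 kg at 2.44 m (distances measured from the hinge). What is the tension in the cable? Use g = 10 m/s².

T ≈ 519 N

About the hinge:
Beam weight: 9.62 × 10 = 96.2 N down at 1.41 m → arm 1.41 m, τ = 96.2 × 1.41 = 135.6 N·m clockwise.
Crate: 14.1 × 10 = 141 N down at 1.2 m → arm 1.2 m, τ = 141 × 1.2 = 169.2 N·m clockwise.
Box: 18 × 10 = 180 N down at 2.44 m → arm 2.44 m, τ = 180 × 2.44 = 439.2 N·m clockwise.
Total clockwise load moment = 744 N·m.
The cable tension T acts at 1.6 m; only its component perpendicular to the boom, T sinθ, produces torque. sin 63.6° = 0.8957.
Στ = 0 ⇒ T × 1.6 × 0.8957 = 744 ⇒ T = 744 / 1.433 = 519 N.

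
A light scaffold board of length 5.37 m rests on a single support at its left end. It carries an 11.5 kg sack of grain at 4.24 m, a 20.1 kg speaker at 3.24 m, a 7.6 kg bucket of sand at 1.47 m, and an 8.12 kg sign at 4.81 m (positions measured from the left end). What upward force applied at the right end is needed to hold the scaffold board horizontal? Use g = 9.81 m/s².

Take moments about the left end.
Sack of grain: 11.5 × 9.81 = 112.8 N down at 4.24 m → arm 4.24 m, τ = 112.8 × 4.24 = 478.3 N·m clockwise.
Speaker: 20.1 × 9.81 = 197.2 N down at 3.24 m → arm 3.24 m, τ = 197.2 × 3.24 = 638.9 N·m clockwise.
Bucket of sand: 7.6 × 9.81 = 74.56 N down at 1.47 m → arm 1.47 m, τ = 74.56 × 1.47 = 109.6 N·m clockwise.
Sign: 8.12 × 9.81 = 79.66 N down at 4.81 m → arm 4.81 m, τ = 79.66 × 4.81 = 383.2 N·m clockwise.
Net moment of the loads = 1610 N·m clockwise.
The upward force F acts at the right end, arm 5.37 m, giving F × 5.37 counterclockwise.
For rotational equilibrium, F × 5.37 = 1610, so F = 1610 / 5.37 = 300 N.

F ≈ 300 N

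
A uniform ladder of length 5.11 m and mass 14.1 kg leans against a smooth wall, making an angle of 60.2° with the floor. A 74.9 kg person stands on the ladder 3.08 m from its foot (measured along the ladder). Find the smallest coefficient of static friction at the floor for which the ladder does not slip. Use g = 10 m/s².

μ_min ≈ 0.336

About the foot of the ladder:
Ladder weight 14.1×10 = 141 N acts at 2.555 m along the ladder; its horizontal arm is 2.555·cos60.2° = 1.27 m → τ = 179.1 N·m clockwise.
Person: 74.9×10 = 749 N at 3.08 m → arm 1.531 m → τ = 1147 N·m clockwise.
Wall normal N acts horizontally at the top; its moment arm is the height L sinθ = 5.11·sin60.2° = 4.434 m, counterclockwise.
For rotational equilibrium, N × 4.434 = 1326, so N = 299.1 N.
ΣFx = 0 ⇒ f = N_wall = 299.1 N. ΣFy = 0 ⇒ N_floor = 890 N.
μ_min = f / N_floor = 299.1 / 890 = 0.336.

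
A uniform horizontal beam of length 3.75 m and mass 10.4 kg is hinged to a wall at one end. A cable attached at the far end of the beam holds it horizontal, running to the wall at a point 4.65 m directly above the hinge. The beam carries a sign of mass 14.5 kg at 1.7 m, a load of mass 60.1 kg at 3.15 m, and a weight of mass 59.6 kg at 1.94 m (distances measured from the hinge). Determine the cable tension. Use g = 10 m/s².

Choose the hinge as the axis so the unknown hinge reaction has zero arm there.
Beam weight: 10.4 × 10 = 104 N down at 1.875 m → arm 1.875 m, τ = 104 × 1.875 = 195 N·m clockwise.
Sign: 14.5 × 10 = 145 N down at 1.7 m → arm 1.7 m, τ = 145 × 1.7 = 246.5 N·m clockwise.
Load: 60.1 × 10 = 601 N down at 3.15 m → arm 3.15 m, τ = 601 × 3.15 = 1893 N·m clockwise.
Weight: 59.6 × 10 = 596 N down at 1.94 m → arm 1.94 m, τ = 596 × 1.94 = 1156 N·m clockwise.
Total clockwise load moment = 3490 N·m.
The cable tension T acts at 3.75 m; only its component perpendicular to the beam, T sinθ, produces torque. sinθ = h/√(h²+d²) = 4.65/√(4.65²+3.75²) = 0.7784.
Στ = 0 ⇒ T × 3.75 × 0.7784 = 3490 ⇒ T = 3490 / 2.919 = 1200 N.

T ≈ 1200 N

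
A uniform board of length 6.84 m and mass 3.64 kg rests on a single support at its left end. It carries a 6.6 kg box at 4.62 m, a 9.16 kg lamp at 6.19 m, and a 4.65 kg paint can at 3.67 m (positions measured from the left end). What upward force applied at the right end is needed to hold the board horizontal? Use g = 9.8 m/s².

F ≈ 167 N

Choose the left end as the axis so the unknown pivot reaction has zero arm there.
Beam weight: 3.64 × 9.8 = 35.67 N down at 3.42 m → arm 3.42 m, τ = 35.67 × 3.42 = 122 N·m clockwise.
Box: 6.6 × 9.8 = 64.68 N down at 4.62 m → arm 4.62 m, τ = 64.68 × 4.62 = 298.8 N·m clockwise.
Lamp: 9.16 × 9.8 = 89.77 N down at 6.19 m → arm 6.19 m, τ = 89.77 × 6.19 = 555.7 N·m clockwise.
Paint can: 4.65 × 9.8 = 45.57 N down at 3.67 m → arm 3.67 m, τ = 45.57 × 3.67 = 167.2 N·m clockwise.
Net moment of the loads = 1144 N·m clockwise.
The upward force F acts at the right end, arm 6.84 m, giving F × 6.84 counterclockwise.
Balancing moments: F × 6.84 = 1144, giving F = 1144 / 6.84 = 167 N.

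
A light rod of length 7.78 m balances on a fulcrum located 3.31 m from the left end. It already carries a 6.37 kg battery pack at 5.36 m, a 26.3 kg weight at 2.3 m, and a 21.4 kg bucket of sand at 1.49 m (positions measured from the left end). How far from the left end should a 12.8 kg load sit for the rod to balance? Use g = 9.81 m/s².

x ≈ 7.41 m from the left end

About the fulcrum (at 3.31 m from the left end):
Battery pack: 6.37 × 9.81 = 62.49 N down at 5.36 m → arm 2.05 m, τ = 62.49 × 2.05 = 128.1 N·m clockwise.
Weight: 26.3 × 9.81 = 258 N down at 2.3 m → arm 1.01 m, τ = 258 × 1.01 = 260.6 N·m counterclockwise.
Bucket of sand: 21.4 × 9.81 = 209.9 N down at 1.49 m → arm 1.82 m, τ = 209.9 × 1.82 = 382 N·m counterclockwise.
Net moment of existing loads = 514.5 N·m counterclockwise.
The load weighs 12.8 × 9.81 = 125.6 N and must supply an equal clockwise moment, so its lever arm about the fulcrum is 514.5 / 125.6 = 4.1 m.
That puts it at 3.31 + 4.1 = 7.41 m from the left end.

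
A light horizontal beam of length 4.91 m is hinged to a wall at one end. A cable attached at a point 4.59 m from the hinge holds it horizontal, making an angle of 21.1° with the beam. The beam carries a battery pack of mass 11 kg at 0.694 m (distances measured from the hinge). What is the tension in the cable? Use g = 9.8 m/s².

Taking torques about the hinge:
Battery pack: 11 × 9.8 = 107.8 N down at 0.694 m → arm 0.694 m, τ = 107.8 × 0.694 = 74.81 N·m clockwise.
Total clockwise load moment = 74.81 N·m.
The cable tension T acts at 4.59 m; only its component perpendicular to the beam, T sinθ, produces torque. sin 21.1° = 0.36.
For rotational equilibrium, T × 4.59 × 0.36 = 74.81, so T = 74.81 / 1.652 = 45.3 N.

T ≈ 45.3 N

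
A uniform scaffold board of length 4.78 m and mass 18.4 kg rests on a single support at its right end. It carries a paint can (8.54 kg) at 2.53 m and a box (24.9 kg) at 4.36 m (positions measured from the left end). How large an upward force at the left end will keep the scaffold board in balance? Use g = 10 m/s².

Choose the right end as the axis so the unknown pivot reaction has zero arm there.
Beam weight: 18.4 × 10 = 184 N down at 2.39 m → arm 2.39 m, τ = 184 × 2.39 = 439.8 N·m counterclockwise.
Paint can: 8.54 × 10 = 85.4 N down at 2.53 m → arm 2.25 m, τ = 85.4 × 2.25 = 192.2 N·m counterclockwise.
Box: 24.9 × 10 = 249 N down at 4.36 m → arm 0.42 m, τ = 249 × 0.42 = 104.6 N·m counterclockwise.
Net moment of the loads = 736.6 N·m counterclockwise.
The upward force F acts at the left end, arm 4.78 m, giving F × 4.78 clockwise.
Balancing moments: F × 4.78 = 736.6, giving F = 736.6 / 4.78 = 154 N.

F ≈ 154 N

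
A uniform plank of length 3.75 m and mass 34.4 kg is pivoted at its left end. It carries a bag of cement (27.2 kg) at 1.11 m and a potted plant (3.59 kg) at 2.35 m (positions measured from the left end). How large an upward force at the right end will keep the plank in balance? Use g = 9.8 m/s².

Take moments about the left end.
Beam weight: 34.4 × 9.8 = 337.1 N down at 1.875 m → arm 1.875 m, τ = 337.1 × 1.875 = 632.1 N·m clockwise.
Bag of cement: 27.2 × 9.8 = 266.6 N down at 1.11 m → arm 1.11 m, τ = 266.6 × 1.11 = 295.9 N·m clockwise.
Potted plant: 3.59 × 9.8 = 35.18 N down at 2.35 m → arm 2.35 m, τ = 35.18 × 2.35 = 82.67 N·m clockwise.
Net moment of the loads = 1011 N·m clockwise.
The upward force F acts at the right end, arm 3.75 m, giving F × 3.75 counterclockwise.
Στ = 0 ⇒ F × 3.75 = 1011 ⇒ F = 1011 / 3.75 = 270 N.

F ≈ 270 N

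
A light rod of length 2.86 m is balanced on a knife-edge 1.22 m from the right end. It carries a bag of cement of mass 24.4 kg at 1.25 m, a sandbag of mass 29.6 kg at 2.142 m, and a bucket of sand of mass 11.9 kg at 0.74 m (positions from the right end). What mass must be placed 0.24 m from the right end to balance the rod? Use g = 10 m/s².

Choose the knife-edge (at 1.22 m from the right end) as the axis so the support reaction has zero arm there.
Bag of cement: 24.4 × 10 = 244 N down at 1.25 m → arm 0.03 m, τ = 244 × 0.03 = 7.32 N·m counterclockwise.
Sandbag: 29.6 × 10 = 296 N down at 2.142 m → arm 0.922 m, τ = 296 × 0.922 = 272.9 N·m counterclockwise.
Bucket of sand: 11.9 × 10 = 119 N down at 0.74 m → arm 0.48 m, τ = 119 × 0.48 = 57.12 N·m clockwise.
Net moment of known loads = 223.1 N·m counterclockwise.
An unknown mass m at 0.24 m has arm 0.98 m; its moment is m·g·0.98 clockwise.
Setting net torque to zero: m × 10 × 0.98 = 223.1 → m = 223.1 / (10 × 0.98) = 22.8 kg.

m ≈ 22.8 kg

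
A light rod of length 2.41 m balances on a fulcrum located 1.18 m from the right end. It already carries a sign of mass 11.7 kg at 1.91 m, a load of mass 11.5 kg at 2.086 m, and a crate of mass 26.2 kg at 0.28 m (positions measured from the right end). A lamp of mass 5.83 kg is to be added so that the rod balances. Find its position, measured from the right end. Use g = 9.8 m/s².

x ≈ 1.97 m from the right end

About the fulcrum (at 1.18 m from the right end):
Sign: 11.7 × 9.8 = 114.7 N down at 1.91 m → arm 0.73 m, τ = 114.7 × 0.73 = 83.73 N·m counterclockwise.
Load: 11.5 × 9.8 = 112.7 N down at 2.086 m → arm 0.906 m, τ = 112.7 × 0.906 = 102.1 N·m counterclockwise.
Crate: 26.2 × 9.8 = 256.8 N down at 0.28 m → arm 0.9 m, τ = 256.8 × 0.9 = 231.1 N·m clockwise.
Net moment of existing loads = 45.27 N·m clockwise.
The lamp weighs 5.83 × 9.8 = 57.13 N and must supply an equal counterclockwise moment, so its lever arm about the fulcrum is 45.27 / 57.13 = 0.792 m.
That puts it at 1.18 + 0.792 = 1.97 m from the right end.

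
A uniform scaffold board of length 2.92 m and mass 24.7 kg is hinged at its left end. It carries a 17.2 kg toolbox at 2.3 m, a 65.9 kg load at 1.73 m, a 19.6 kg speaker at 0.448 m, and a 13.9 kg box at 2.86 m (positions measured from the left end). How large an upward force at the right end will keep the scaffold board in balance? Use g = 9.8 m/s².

Taking torques about the left end:
Beam weight: 24.7 × 9.8 = 242.1 N down at 1.46 m → arm 1.46 m, τ = 242.1 × 1.46 = 353.5 N·m clockwise.
Toolbox: 17.2 × 9.8 = 168.6 N down at 2.3 m → arm 2.3 m, τ = 168.6 × 2.3 = 387.8 N·m clockwise.
Load: 65.9 × 9.8 = 645.8 N down at 1.73 m → arm 1.73 m, τ = 645.8 × 1.73 = 1117 N·m clockwise.
Speaker: 19.6 × 9.8 = 192.1 N down at 0.448 m → arm 0.448 m, τ = 192.1 × 0.448 = 86.06 N·m clockwise.
Box: 13.9 × 9.8 = 136.2 N down at 2.86 m → arm 2.86 m, τ = 136.2 × 2.86 = 389.5 N·m clockwise.
Net moment of the loads = 2334 N·m clockwise.
The upward force F acts at the right end, arm 2.92 m, giving F × 2.92 counterclockwise.
For rotational equilibrium, F × 2.92 = 2334, so F = 2334 / 2.92 = 799 N.

F ≈ 799 N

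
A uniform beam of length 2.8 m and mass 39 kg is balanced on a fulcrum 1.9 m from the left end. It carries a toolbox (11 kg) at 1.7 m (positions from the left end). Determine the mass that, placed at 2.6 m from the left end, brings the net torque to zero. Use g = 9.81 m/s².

About the fulcrum (at 1.9 m from the left end):
Beam weight: 39 × 9.81 = 382.6 N down at 1.4 m → arm 0.5 m, τ = 382.6 × 0.5 = 191.3 N·m counterclockwise.
Toolbox: 11 × 9.81 = 107.9 N down at 1.7 m → arm 0.2 m, τ = 107.9 × 0.2 = 21.58 N·m counterclockwise.
Net moment of known loads = 212.9 N·m counterclockwise.
An unknown mass m at 2.6 m has arm 0.7 m; its moment is m·g·0.7 clockwise.
Στ = 0 ⇒ m × 9.81 × 0.7 = 212.9 ⇒ m = 212.9 / (9.81 × 0.7) = 31 kg.

m ≈ 31 kg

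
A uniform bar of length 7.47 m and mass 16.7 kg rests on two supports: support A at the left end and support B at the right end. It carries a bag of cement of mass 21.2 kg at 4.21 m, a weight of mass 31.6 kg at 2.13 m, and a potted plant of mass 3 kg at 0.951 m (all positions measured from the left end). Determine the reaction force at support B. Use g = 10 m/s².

About support A:
Beam weight: 16.7 × 10 = 167 N down at 3.735 m → arm 3.735 m, τ = 167 × 3.735 = 623.7 N·m clockwise.
Bag of cement: 21.2 × 10 = 212 N down at 4.21 m → arm 4.21 m, τ = 212 × 4.21 = 892.5 N·m clockwise.
Weight: 31.6 × 10 = 316 N down at 2.13 m → arm 2.13 m, τ = 316 × 2.13 = 673.1 N·m clockwise.
Potted plant: 3 × 10 = 30 N down at 0.951 m → arm 0.951 m, τ = 30 × 0.951 = 28.53 N·m clockwise.
Net load moment about support A = 2218 N·m clockwise.
Reaction R at support B is upward at 7.47 m, arm 7.47 m → moment R × 7.47 counterclockwise.
For rotational equilibrium, R × 7.47 = 2218, so R = 297 N.

R_B ≈ 297 N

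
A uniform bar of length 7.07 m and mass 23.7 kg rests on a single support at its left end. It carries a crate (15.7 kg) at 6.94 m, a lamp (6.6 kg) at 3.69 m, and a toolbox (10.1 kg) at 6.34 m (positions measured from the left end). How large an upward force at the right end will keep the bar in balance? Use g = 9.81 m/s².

Taking torques about the left end:
Beam weight: 23.7 × 9.81 = 232.5 N down at 3.535 m → arm 3.535 m, τ = 232.5 × 3.535 = 821.9 N·m clockwise.
Crate: 15.7 × 9.81 = 154 N down at 6.94 m → arm 6.94 m, τ = 154 × 6.94 = 1069 N·m clockwise.
Lamp: 6.6 × 9.81 = 64.75 N down at 3.69 m → arm 3.69 m, τ = 64.75 × 3.69 = 238.9 N·m clockwise.
Toolbox: 10.1 × 9.81 = 99.08 N down at 6.34 m → arm 6.34 m, τ = 99.08 × 6.34 = 628.2 N·m clockwise.
Net moment of the loads = 2758 N·m clockwise.
The upward force F acts at the right end, arm 7.07 m, giving F × 7.07 counterclockwise.
Balancing moments: F × 7.07 = 2758, giving F = 2758 / 7.07 = 390 N.

F ≈ 390 N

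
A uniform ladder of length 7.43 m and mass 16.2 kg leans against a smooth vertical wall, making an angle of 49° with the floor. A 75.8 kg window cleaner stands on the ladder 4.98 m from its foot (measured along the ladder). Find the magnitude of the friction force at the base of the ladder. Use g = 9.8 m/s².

f ≈ 502 N

Choose the foot of the ladder as the axis so the floor normal and friction both act there and drop out.
Ladder weight 16.2×9.8 = 158.8 N acts at 3.715 m along the ladder; its horizontal arm is 3.715·cos49° = 2.437 m → τ = 387 N·m clockwise.
Window cleaner: 75.8×9.8 = 742.8 N at 4.98 m → arm 3.267 m → τ = 2427 N·m clockwise.
Wall normal N acts horizontally at the top; its moment arm is the height L sinθ = 7.43·sin49° = 5.607 m, counterclockwise.
Balancing moments: N × 5.607 = 2814, giving N = 502 N.
ΣFx = 0: friction at the foot balances the wall's push, so f = N_wall = 502 N.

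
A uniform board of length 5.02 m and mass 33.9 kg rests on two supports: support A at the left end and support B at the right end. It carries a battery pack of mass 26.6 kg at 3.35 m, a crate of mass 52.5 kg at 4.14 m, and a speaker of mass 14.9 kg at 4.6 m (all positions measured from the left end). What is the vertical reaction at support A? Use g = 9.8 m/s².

Taking torques about support B:
Beam weight: 33.9 × 9.8 = 332.2 N down at 2.51 m → arm 2.51 m, τ = 332.2 × 2.51 = 833.8 N·m counterclockwise.
Battery pack: 26.6 × 9.8 = 260.7 N down at 3.35 m → arm 1.67 m, τ = 260.7 × 1.67 = 435.4 N·m counterclockwise.
Crate: 52.5 × 9.8 = 514.5 N down at 4.14 m → arm 0.88 m, τ = 514.5 × 0.88 = 452.8 N·m counterclockwise.
Speaker: 14.9 × 9.8 = 146 N down at 4.6 m → arm 0.42 m, τ = 146 × 0.42 = 61.32 N·m counterclockwise.
Net load moment about support B = 1783 N·m counterclockwise.
Reaction R at support A is upward at 0 m, arm 5.02 m → moment R × 5.02 clockwise.
Balancing moments: R × 5.02 = 1783, giving R = 355 N.

R_A ≈ 355 N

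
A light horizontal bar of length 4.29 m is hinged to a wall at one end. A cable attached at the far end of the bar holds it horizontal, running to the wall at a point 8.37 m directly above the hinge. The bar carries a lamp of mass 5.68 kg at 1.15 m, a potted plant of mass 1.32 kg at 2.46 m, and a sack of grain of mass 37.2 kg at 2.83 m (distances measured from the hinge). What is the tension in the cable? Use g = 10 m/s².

T ≈ 301 N

Taking torques about the hinge:
Lamp: 5.68 × 10 = 56.8 N down at 1.15 m → arm 1.15 m, τ = 56.8 × 1.15 = 65.32 N·m clockwise.
Potted plant: 1.32 × 10 = 13.2 N down at 2.46 m → arm 2.46 m, τ = 13.2 × 2.46 = 32.47 N·m clockwise.
Sack of grain: 37.2 × 10 = 372 N down at 2.83 m → arm 2.83 m, τ = 372 × 2.83 = 1053 N·m clockwise.
Total clockwise load moment = 1151 N·m.
The cable tension T acts at 4.29 m; only its component perpendicular to the bar, T sinθ, produces torque. sinθ = h/√(h²+d²) = 8.37/√(8.37²+4.29²) = 0.8899.
Στ = 0 ⇒ T × 4.29 × 0.8899 = 1151 ⇒ T = 1151 / 3.818 = 301 N.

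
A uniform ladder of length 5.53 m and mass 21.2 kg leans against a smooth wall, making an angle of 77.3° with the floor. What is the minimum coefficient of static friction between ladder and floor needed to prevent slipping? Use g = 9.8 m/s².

μ_min ≈ 0.113

Taking torques about the foot of the ladder:
Ladder weight 21.2×9.8 = 207.8 N acts at 2.765 m along the ladder; its horizontal arm is 2.765·cos77.3° = 0.6079 m → τ = 126.3 N·m clockwise.
Wall normal N acts horizontally at the top; its moment arm is the height L sinθ = 5.53·sin77.3° = 5.395 m, counterclockwise.
For rotational equilibrium, N × 5.395 = 126.3, so N = 23.41 N.
ΣFx = 0 ⇒ f = N_wall = 23.41 N. ΣFy = 0 ⇒ N_floor = 207.8 N.
μ_min = f / N_floor = 23.41 / 207.8 = 0.113.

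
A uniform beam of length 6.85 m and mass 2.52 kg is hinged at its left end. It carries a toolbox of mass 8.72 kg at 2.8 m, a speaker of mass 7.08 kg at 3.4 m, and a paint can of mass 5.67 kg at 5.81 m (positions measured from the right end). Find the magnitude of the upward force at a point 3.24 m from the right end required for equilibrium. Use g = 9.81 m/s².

F ≈ 202 N

Choose the left end as the axis so the unknown pivot reaction has zero arm there.
Beam weight: 2.52 × 9.81 = 24.72 N down at 3.425 m → arm 3.425 m, τ = 24.72 × 3.425 = 84.67 N·m clockwise.
Toolbox: 8.72 × 9.81 = 85.54 N down at 2.8 m → arm 4.05 m, τ = 85.54 × 4.05 = 346.4 N·m clockwise.
Speaker: 7.08 × 9.81 = 69.45 N down at 3.4 m → arm 3.45 m, τ = 69.45 × 3.45 = 239.6 N·m clockwise.
Paint can: 5.67 × 9.81 = 55.62 N down at 5.81 m → arm 1.04 m, τ = 55.62 × 1.04 = 57.84 N·m clockwise.
Net moment of the loads = 728.5 N·m clockwise.
The upward force F acts at a point 3.24 m from the right end, arm 3.61 m, giving F × 3.61 counterclockwise.
Στ = 0 ⇒ F × 3.61 = 728.5 ⇒ F = 728.5 / 3.61 = 202 N.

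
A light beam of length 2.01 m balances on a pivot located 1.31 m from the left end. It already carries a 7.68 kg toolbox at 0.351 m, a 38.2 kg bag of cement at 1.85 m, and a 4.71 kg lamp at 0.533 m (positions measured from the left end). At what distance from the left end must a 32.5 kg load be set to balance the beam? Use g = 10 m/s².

x ≈ 1.01 m from the left end

Choose the pivot (at 1.31 m from the left end) as the axis so the support reaction has zero arm there.
Toolbox: 7.68 × 10 = 76.8 N down at 0.351 m → arm 0.959 m, τ = 76.8 × 0.959 = 73.65 N·m counterclockwise.
Bag of cement: 38.2 × 10 = 382 N down at 1.85 m → arm 0.54 m, τ = 382 × 0.54 = 206.3 N·m clockwise.
Lamp: 4.71 × 10 = 47.1 N down at 0.533 m → arm 0.777 m, τ = 47.1 × 0.777 = 36.6 N·m counterclockwise.
Net moment of existing loads = 96.05 N·m clockwise.
The load weighs 32.5 × 10 = 325 N and must supply an equal counterclockwise moment, so its lever arm about the pivot is 96.05 / 325 = 0.296 m.
That puts it at 1.31 − 0.296 = 1.01 m from the left end.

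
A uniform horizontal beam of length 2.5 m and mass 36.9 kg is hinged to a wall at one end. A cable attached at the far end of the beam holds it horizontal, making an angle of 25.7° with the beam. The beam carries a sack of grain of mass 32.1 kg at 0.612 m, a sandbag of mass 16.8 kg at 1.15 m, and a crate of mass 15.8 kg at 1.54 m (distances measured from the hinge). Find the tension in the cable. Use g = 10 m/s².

T ≈ 1010 N

Choose the hinge as the axis so the unknown hinge reaction has zero arm there.
Beam weight: 36.9 × 10 = 369 N down at 1.25 m → arm 1.25 m, τ = 369 × 1.25 = 461.2 N·m clockwise.
Sack of grain: 32.1 × 10 = 321 N down at 0.612 m → arm 0.612 m, τ = 321 × 0.612 = 196.5 N·m clockwise.
Sandbag: 16.8 × 10 = 168 N down at 1.15 m → arm 1.15 m, τ = 168 × 1.15 = 193.2 N·m clockwise.
Crate: 15.8 × 10 = 158 N down at 1.54 m → arm 1.54 m, τ = 158 × 1.54 = 243.3 N·m clockwise.
Total clockwise load moment = 1094 N·m.
The cable tension T acts at 2.5 m; only its component perpendicular to the beam, T sinθ, produces torque. sin 25.7° = 0.4337.
Setting net torque to zero: T × 2.5 × 0.4337 = 1094 → T = 1094 / 1.084 = 1010 N.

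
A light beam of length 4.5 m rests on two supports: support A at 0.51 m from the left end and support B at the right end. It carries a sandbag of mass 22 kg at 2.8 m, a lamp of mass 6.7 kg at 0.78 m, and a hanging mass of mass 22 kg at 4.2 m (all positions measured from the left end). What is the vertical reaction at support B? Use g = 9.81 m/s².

Choose support A as the axis so its reaction then has zero moment arm.
Sandbag: 22 × 9.81 = 215.8 N down at 2.8 m → arm 2.29 m, τ = 215.8 × 2.29 = 494.2 N·m clockwise.
Lamp: 6.7 × 9.81 = 65.73 N down at 0.78 m → arm 0.27 m, τ = 65.73 × 0.27 = 17.75 N·m clockwise.
Hanging mass: 22 × 9.81 = 215.8 N down at 4.2 m → arm 3.69 m, τ = 215.8 × 3.69 = 796.3 N·m clockwise.
Net load moment about support A = 1308 N·m clockwise.
Reaction R at support B is upward at 4.5 m, arm 3.99 m → moment R × 3.99 counterclockwise.
Στ = 0 ⇒ R × 3.99 = 1308 ⇒ R = 328 N.

R_B ≈ 328 N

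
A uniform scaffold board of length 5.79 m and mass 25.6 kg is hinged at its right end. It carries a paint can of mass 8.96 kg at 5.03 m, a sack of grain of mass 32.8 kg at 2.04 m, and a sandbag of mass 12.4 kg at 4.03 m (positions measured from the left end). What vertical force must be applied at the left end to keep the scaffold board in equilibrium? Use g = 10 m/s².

Take moments about the right end.
Beam weight: 25.6 × 10 = 256 N down at 2.895 m → arm 2.895 m, τ = 256 × 2.895 = 741.1 N·m counterclockwise.
Paint can: 8.96 × 10 = 89.6 N down at 5.03 m → arm 0.76 m, τ = 89.6 × 0.76 = 68.1 N·m counterclockwise.
Sack of grain: 32.8 × 10 = 328 N down at 2.04 m → arm 3.75 m, τ = 328 × 3.75 = 1230 N·m counterclockwise.
Sandbag: 12.4 × 10 = 124 N down at 4.03 m → arm 1.76 m, τ = 124 × 1.76 = 218.2 N·m counterclockwise.
Net moment of the loads = 2257 N·m counterclockwise.
The upward force F acts at the left end, arm 5.79 m, giving F × 5.79 clockwise.
For rotational equilibrium, F × 5.79 = 2257, so F = 2257 / 5.79 = 390 N.

F ≈ 390 N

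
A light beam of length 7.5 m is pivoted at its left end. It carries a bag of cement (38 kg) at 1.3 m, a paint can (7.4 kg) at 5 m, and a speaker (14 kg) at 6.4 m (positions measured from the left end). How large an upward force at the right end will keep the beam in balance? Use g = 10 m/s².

F ≈ 235 N

Sum moments about the left end (the unknown pivot reaction has zero arm there).
Bag of cement: 38 × 10 = 380 N down at 1.3 m → arm 1.3 m, τ = 380 × 1.3 = 494 N·m clockwise.
Paint can: 7.4 × 10 = 74 N down at 5 m → arm 5 m, τ = 74 × 5 = 370 N·m clockwise.
Speaker: 14 × 10 = 140 N down at 6.4 m → arm 6.4 m, τ = 140 × 6.4 = 896 N·m clockwise.
Net moment of the loads = 1760 N·m clockwise.
The upward force F acts at the right end, arm 7.5 m, giving F × 7.5 counterclockwise.
Balancing moments: F × 7.5 = 1760, giving F = 1760 / 7.5 = 235 N.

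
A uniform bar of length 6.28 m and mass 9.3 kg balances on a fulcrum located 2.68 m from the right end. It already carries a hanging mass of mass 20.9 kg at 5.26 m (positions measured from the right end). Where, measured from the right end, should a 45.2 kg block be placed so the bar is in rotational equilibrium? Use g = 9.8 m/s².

x ≈ 1.39 m from the right end

Sum moments about the fulcrum (at 2.68 m from the right end) (the support reaction has zero arm there).
Beam weight: 9.3 × 9.8 = 91.14 N down at 3.14 m → arm 0.46 m, τ = 91.14 × 0.46 = 41.92 N·m counterclockwise.
Hanging mass: 20.9 × 9.8 = 204.8 N down at 5.26 m → arm 2.58 m, τ = 204.8 × 2.58 = 528.4 N·m counterclockwise.
Net moment of existing loads = 570.3 N·m counterclockwise.
The block weighs 45.2 × 9.8 = 443 N and must supply an equal clockwise moment, so its lever arm about the fulcrum is 570.3 / 443 = 1.29 m.
That puts it at 2.68 − 1.29 = 1.39 m from the right end.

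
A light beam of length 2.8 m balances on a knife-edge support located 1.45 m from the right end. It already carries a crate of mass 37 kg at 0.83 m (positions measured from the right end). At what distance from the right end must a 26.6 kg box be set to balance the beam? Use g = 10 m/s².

x ≈ 2.31 m from the right end

Sum moments about the knife-edge support (at 1.45 m from the right end) (the support reaction has zero arm there).
Crate: 37 × 10 = 370 N down at 0.83 m → arm 0.62 m, τ = 370 × 0.62 = 229.4 N·m clockwise.
Net moment of existing loads = 229.4 N·m clockwise.
The box weighs 26.6 × 10 = 266 N and must supply an equal counterclockwise moment, so its lever arm about the knife-edge support is 229.4 / 266 = 0.862 m.
That puts it at 1.45 + 0.862 = 2.31 m from the right end.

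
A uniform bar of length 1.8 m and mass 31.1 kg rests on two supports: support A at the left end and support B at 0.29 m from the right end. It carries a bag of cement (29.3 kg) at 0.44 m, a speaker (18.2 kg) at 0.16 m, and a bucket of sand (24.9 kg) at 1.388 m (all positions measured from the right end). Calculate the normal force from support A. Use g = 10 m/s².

R_A ≈ 320 N

Take moments about support B.
Beam weight: 31.1 × 10 = 311 N down at 0.9 m → arm 0.61 m, τ = 311 × 0.61 = 189.7 N·m counterclockwise.
Bag of cement: 29.3 × 10 = 293 N down at 0.44 m → arm 0.15 m, τ = 293 × 0.15 = 43.95 N·m counterclockwise.
Speaker: 18.2 × 10 = 182 N down at 0.16 m → arm 0.13 m, τ = 182 × 0.13 = 23.66 N·m clockwise.
Bucket of sand: 24.9 × 10 = 249 N down at 1.388 m → arm 1.098 m, τ = 249 × 1.098 = 273.4 N·m counterclockwise.
Net load moment about support B = 483.4 N·m counterclockwise.
Reaction R at support A is upward at 1.8 m, arm 1.51 m → moment R × 1.51 clockwise.
Στ = 0 ⇒ R × 1.51 = 483.4 ⇒ R = 320 N.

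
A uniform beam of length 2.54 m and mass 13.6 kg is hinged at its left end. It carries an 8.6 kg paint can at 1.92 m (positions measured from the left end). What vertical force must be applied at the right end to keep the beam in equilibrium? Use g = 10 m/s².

Sum moments about the left end (the unknown pivot reaction has zero arm there).
Beam weight: 13.6 × 10 = 136 N down at 1.27 m → arm 1.27 m, τ = 136 × 1.27 = 172.7 N·m clockwise.
Paint can: 8.6 × 10 = 86 N down at 1.92 m → arm 1.92 m, τ = 86 × 1.92 = 165.1 N·m clockwise.
Net moment of the loads = 337.8 N·m clockwise.
The upward force F acts at the right end, arm 2.54 m, giving F × 2.54 counterclockwise.
Setting net torque to zero: F × 2.54 = 337.8 → F = 337.8 / 2.54 = 133 N.

F ≈ 133 N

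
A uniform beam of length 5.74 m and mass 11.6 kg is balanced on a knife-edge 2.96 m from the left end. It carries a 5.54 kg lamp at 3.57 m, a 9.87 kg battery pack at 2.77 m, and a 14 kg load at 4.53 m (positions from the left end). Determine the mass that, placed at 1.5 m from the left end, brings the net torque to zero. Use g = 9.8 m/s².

m ≈ 15.4 kg

Sum moments about the knife-edge (at 2.96 m from the left end) (the support reaction has zero arm there).
Beam weight: 11.6 × 9.8 = 113.7 N down at 2.87 m → arm 0.09 m, τ = 113.7 × 0.09 = 10.23 N·m counterclockwise.
Lamp: 5.54 × 9.8 = 54.29 N down at 3.57 m → arm 0.61 m, τ = 54.29 × 0.61 = 33.12 N·m clockwise.
Battery pack: 9.87 × 9.8 = 96.73 N down at 2.77 m → arm 0.19 m, τ = 96.73 × 0.19 = 18.38 N·m counterclockwise.
Load: 14 × 9.8 = 137.2 N down at 4.53 m → arm 1.57 m, τ = 137.2 × 1.57 = 215.4 N·m clockwise.
Net moment of known loads = 219.9 N·m clockwise.
An unknown mass m at 1.5 m has arm 1.46 m; its moment is m·g·1.46 counterclockwise.
Στ = 0 ⇒ m × 9.8 × 1.46 = 219.9 ⇒ m = 219.9 / (9.8 × 1.46) = 15.4 kg.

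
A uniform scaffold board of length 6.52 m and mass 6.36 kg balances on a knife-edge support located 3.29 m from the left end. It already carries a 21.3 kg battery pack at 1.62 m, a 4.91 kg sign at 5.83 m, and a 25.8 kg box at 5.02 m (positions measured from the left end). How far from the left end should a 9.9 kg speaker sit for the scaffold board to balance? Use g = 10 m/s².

x ≈ 1.13 m from the left end

Take moments about the knife-edge support (at 3.29 m from the left end).
Beam weight: 6.36 × 10 = 63.6 N down at 3.26 m → arm 0.03 m, τ = 63.6 × 0.03 = 1.908 N·m counterclockwise.
Battery pack: 21.3 × 10 = 213 N down at 1.62 m → arm 1.67 m, τ = 213 × 1.67 = 355.7 N·m counterclockwise.
Sign: 4.91 × 10 = 49.1 N down at 5.83 m → arm 2.54 m, τ = 49.1 × 2.54 = 124.7 N·m clockwise.
Box: 25.8 × 10 = 258 N down at 5.02 m → arm 1.73 m, τ = 258 × 1.73 = 446.3 N·m clockwise.
Net moment of existing loads = 213.4 N·m clockwise.
The speaker weighs 9.9 × 10 = 99 N and must supply an equal counterclockwise moment, so its lever arm about the knife-edge support is 213.4 / 99 = 2.16 m.
That puts it at 3.29 − 2.16 = 1.13 m from the left end.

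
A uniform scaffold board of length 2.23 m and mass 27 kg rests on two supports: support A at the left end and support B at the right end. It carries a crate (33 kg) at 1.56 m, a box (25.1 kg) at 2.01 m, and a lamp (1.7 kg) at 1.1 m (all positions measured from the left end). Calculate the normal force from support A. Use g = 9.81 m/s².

Take moments about support B.
Beam weight: 27 × 9.81 = 264.9 N down at 1.115 m → arm 1.115 m, τ = 264.9 × 1.115 = 295.4 N·m counterclockwise.
Crate: 33 × 9.81 = 323.7 N down at 1.56 m → arm 0.67 m, τ = 323.7 × 0.67 = 216.9 N·m counterclockwise.
Box: 25.1 × 9.81 = 246.2 N down at 2.01 m → arm 0.22 m, τ = 246.2 × 0.22 = 54.16 N·m counterclockwise.
Lamp: 1.7 × 9.81 = 16.68 N down at 1.1 m → arm 1.13 m, τ = 16.68 × 1.13 = 18.85 N·m counterclockwise.
Net load moment about support B = 585.3 N·m counterclockwise.
Reaction R at support A is upward at 0 m, arm 2.23 m → moment R × 2.23 clockwise.
Στ = 0 ⇒ R × 2.23 = 585.3 ⇒ R = 262 N.

R_A ≈ 262 N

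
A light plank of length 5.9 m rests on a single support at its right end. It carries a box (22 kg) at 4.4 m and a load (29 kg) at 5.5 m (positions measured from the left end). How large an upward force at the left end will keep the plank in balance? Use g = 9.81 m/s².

F ≈ 74.2 N

About the right end:
Box: 22 × 9.81 = 215.8 N down at 4.4 m → arm 1.5 m, τ = 215.8 × 1.5 = 323.7 N·m counterclockwise.
Load: 29 × 9.81 = 284.5 N down at 5.5 m → arm 0.4 m, τ = 284.5 × 0.4 = 113.8 N·m counterclockwise.
Net moment of the loads = 437.5 N·m counterclockwise.
The upward force F acts at the left end, arm 5.9 m, giving F × 5.9 clockwise.
For rotational equilibrium, F × 5.9 = 437.5, so F = 437.5 / 5.9 = 74.2 N.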